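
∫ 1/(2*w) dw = log(w)/2 + C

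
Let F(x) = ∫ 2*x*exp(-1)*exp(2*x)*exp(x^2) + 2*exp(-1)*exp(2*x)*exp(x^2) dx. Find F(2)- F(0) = -exp(-1) + exp(7)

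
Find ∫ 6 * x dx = 3*x^2 + C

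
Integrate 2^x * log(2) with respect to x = 2^x + C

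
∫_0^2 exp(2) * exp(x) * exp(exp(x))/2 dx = -exp(3)/2 + exp(2 + exp(2))/2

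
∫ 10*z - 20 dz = 5*z^2 - 20*z + C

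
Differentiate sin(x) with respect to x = cos(x)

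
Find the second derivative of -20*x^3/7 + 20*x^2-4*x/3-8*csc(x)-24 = -120*x/7 + 40 + 8/sin(x) - 16/sin(x)^3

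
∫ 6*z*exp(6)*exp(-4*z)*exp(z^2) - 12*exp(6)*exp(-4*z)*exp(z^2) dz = 3*exp((z - 2)^2 + 2) + C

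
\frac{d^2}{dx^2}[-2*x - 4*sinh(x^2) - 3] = -16*x^2*sinh(x^2) - 8*cosh(x^2)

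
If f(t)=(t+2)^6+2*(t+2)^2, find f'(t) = 6*t^5 + 60*t^4 + 240*t^3 + 480*t^2 + 484*t + 200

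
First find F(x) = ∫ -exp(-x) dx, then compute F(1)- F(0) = -1 + exp(-1)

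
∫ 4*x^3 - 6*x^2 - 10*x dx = x^4 - 2*x^3 - 5*x^2 + C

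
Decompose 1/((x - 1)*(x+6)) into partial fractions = -1/(7*(x + 6)) + 1/(7*(x - 1))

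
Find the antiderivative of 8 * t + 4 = 4*t^2 + 4*t + C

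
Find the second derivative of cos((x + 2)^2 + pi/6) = -4*x^2*cos(x^2 + 4*x + pi/6 + 4) - 16*x*cos(x^2 + 4*x + pi/6 + 4) - 2*sin(x^2 + 4*x + pi/6 + 4) - 16*cos(x^2 + 4*x + pi/6 + 4)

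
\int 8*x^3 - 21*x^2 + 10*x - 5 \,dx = 2*x^4 - 7*x^3 + 5*x^2 - 5*x + C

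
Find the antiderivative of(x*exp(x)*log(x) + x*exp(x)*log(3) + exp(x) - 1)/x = (exp(x) - 1)*log(3*x) + C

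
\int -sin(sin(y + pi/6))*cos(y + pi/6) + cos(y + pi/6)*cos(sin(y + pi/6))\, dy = sqrt(2)*sin(sin(y + pi/6) + pi/4) + C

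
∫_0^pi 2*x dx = pi^2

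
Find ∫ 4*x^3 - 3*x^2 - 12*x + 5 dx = x^4 - x^3 - 6*x^2 + 5*x + C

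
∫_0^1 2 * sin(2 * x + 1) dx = cos(1) - cos(3)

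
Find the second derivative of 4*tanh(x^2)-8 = -8*(4*x^2*sinh(x^2)/cosh(x^2) - 1)/cosh(x^2)^2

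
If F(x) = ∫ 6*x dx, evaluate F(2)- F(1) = 9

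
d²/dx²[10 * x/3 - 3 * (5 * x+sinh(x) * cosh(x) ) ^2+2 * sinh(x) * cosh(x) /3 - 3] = -60*x*sinh(2*x) - 12*(cosh(2*x) - 1)^2 + 4*sinh(2*x)/3 - 84*cosh(2*x) - 132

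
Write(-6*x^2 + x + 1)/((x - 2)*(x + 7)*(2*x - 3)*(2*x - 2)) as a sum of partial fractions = 44/(17*(2*x - 3)) + 25/(204*(x + 7)) - 1/(4*(x - 1)) - 7/(6*(x - 2))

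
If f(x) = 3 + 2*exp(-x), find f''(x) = 2*exp(-x)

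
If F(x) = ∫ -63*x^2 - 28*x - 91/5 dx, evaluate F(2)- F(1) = -1036/5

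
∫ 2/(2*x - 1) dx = log(6*x - 3) + C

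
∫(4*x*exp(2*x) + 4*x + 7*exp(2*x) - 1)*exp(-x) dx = 2*(4*x + 3)*sinh(x) + C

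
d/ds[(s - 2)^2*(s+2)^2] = 4*s^3 - 16*s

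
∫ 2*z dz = z^2 + C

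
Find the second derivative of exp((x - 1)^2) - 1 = 4*x^2*exp(x^2 - 2*x + 1) - 8*x*exp(x^2 - 2*x + 1) + 6*exp(x^2 - 2*x + 1)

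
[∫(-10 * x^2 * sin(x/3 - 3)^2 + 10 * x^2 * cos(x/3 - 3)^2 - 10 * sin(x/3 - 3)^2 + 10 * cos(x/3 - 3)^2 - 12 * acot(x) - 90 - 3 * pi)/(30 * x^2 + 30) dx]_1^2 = -3*pi/4 - pi^2/20 + sin(16/3)/2 + (acot(2) + pi/4)^2/5 - sin(14/3)/2 + 3*acot(2)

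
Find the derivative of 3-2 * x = -2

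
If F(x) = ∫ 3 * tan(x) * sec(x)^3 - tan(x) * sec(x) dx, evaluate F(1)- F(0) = -sec(1) + sec(1)^3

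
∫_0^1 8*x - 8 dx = -4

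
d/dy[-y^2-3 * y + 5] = -2*y - 3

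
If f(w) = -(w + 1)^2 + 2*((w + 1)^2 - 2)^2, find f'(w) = 8*w^3 + 24*w^2 + 6*w - 10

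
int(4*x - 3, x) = 2*x^2 - 3*x + C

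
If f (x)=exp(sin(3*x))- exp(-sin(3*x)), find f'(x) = 3*(exp(sin(3*x)) + exp(-sin(3*x)))*cos(3*x)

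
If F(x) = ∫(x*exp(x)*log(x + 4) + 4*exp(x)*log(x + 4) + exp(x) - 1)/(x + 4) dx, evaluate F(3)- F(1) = -(-1 + E)*log(5) + (-1 + exp(3))*log(7)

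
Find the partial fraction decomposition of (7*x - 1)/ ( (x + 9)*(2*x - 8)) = 32/(13*(x + 9)) + 27/(26*(x - 4))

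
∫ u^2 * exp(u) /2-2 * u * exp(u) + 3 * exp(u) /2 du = (u - 3)^2*exp(u)/2 + C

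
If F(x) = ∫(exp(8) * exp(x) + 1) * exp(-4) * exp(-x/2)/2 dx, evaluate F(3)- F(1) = -exp(9/2) - exp(-11/2) + exp(-9/2) + exp(11/2)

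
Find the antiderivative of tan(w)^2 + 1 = tan(w) + C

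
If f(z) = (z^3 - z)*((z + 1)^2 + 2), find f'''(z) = 60*z^2 + 48*z + 12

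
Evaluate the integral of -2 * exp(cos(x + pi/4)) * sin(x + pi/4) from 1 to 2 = -2*exp(cos(pi/4 + 1)) + 2*exp(cos(pi/4 + 2))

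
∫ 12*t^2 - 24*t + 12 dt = 4*t^3 - 12*t^2 + 12*t + C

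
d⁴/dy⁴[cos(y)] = cos(y)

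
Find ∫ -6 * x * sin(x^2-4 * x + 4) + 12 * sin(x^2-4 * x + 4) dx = 3*cos((x - 2)^2) + C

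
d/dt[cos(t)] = -sin(t)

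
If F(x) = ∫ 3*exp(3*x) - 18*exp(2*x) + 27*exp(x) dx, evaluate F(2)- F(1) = -(-3 + E)^3 + (-3 + exp(2))^3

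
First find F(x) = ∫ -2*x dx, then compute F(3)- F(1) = -8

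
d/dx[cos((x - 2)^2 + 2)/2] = (2 - x)*sin(x^2 - 4*x + 6)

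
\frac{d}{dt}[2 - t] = -1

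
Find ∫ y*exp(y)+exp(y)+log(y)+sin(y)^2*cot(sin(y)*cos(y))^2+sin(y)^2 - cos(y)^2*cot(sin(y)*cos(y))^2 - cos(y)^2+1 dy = y*exp(y) + y*log(y) + cot(sin(2*y)/2) + C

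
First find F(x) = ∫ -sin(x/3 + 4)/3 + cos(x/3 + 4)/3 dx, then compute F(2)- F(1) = sin(14/3) + cos(14/3) - cos(13/3) - sin(13/3)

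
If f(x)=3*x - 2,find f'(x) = 3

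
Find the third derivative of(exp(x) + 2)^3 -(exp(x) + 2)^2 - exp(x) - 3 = 27*exp(3*x) + 40*exp(2*x) + 7*exp(x)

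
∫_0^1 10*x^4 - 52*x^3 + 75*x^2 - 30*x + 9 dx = 8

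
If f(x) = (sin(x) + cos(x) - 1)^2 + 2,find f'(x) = 2*cos(2*x) - 2*sqrt(2)*cos(x + pi/4)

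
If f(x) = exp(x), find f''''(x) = exp(x)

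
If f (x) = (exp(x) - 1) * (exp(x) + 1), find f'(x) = 2*exp(2*x)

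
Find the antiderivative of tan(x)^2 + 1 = tan(x) + C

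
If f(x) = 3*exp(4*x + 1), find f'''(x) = 192*exp(4*x + 1)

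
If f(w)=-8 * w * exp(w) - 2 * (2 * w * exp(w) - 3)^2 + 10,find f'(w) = -16*w^2*exp(2*w) - 16*w*exp(2*w) + 16*w*exp(w) + 16*exp(w)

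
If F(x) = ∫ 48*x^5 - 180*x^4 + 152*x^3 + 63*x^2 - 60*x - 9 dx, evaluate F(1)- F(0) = -8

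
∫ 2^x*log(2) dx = 2^x + C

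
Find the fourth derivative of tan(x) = 24*tan(x)^5 + 40*tan(x)^3 + 16*tan(x)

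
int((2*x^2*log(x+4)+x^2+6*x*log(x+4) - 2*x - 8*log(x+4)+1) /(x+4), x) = (x - 1)^2*log(x + 4) + C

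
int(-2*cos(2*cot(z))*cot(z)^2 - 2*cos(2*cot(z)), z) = sin(2*cot(z)) + C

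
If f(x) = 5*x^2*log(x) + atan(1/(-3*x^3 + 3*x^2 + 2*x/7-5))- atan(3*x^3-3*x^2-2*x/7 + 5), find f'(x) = 10*x*log(x) + 5*x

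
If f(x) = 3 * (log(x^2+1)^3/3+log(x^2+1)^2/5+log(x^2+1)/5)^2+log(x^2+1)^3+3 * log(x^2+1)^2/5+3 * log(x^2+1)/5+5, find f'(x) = (100*x*log(x^2 + 1)^5 + 100*x*log(x^2 + 1)^4 + 104*x*log(x^2 + 1)^3 + 186*x*log(x^2 + 1)^2 + 72*x*log(x^2 + 1) + 30*x)/(25*x^2 + 25)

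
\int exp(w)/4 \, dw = exp(w)/4 + C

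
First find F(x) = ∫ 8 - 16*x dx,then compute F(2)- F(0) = -16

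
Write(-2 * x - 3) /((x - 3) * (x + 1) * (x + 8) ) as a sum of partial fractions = 13/(77*(x + 8)) + 1/(28*(x + 1)) - 9/(44*(x - 3))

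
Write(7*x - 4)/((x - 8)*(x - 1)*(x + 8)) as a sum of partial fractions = -5/(12*(x + 8)) - 1/(21*(x - 1)) + 13/(28*(x - 8))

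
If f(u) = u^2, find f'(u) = 2*u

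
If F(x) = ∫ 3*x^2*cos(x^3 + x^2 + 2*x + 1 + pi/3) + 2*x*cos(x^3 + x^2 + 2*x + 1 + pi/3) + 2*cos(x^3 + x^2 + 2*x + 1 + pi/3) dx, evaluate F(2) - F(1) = sin(pi/3 + 17) - sin(pi/3 + 5)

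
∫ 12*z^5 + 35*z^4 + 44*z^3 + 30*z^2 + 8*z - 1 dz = 2*z^6 + 7*z^5 + 11*z^4 + 10*z^3 + 4*z^2 - z + C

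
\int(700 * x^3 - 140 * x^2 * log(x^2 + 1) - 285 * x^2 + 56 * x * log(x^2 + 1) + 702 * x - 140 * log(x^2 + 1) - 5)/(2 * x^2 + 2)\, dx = -5*x/2 + 7*(5*x - log(x^2 + 1))^2 + log(x^2 + 1)/2 + C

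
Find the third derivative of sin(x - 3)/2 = -cos(x - 3)/2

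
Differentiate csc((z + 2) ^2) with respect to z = -4*(z + 2)*cos(z^2 + 4*z + 4)/(1 - cos(2*z^2 + 8*z + 8))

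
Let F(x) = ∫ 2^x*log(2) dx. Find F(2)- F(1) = 2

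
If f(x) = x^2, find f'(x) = 2*x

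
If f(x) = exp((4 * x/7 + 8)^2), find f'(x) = 32*x*exp(16*x^2/49 + 64*x/7 + 64)/49 + 64*exp(16*x^2/49 + 64*x/7 + 64)/7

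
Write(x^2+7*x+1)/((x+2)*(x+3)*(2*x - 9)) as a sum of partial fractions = 211/(195*(2*x - 9)) - 11/(15*(x + 3)) + 9/(13*(x + 2))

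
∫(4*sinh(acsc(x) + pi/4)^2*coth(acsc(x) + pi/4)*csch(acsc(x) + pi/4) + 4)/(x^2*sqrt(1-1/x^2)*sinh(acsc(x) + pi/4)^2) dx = 4*coth(acsc(x) + pi/4) + 4*csch(acsc(x) + pi/4) + C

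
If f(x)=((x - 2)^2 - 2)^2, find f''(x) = 12*x^2 - 48*x + 40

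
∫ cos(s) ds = sin(s) + C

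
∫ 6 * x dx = 3*x^2 + C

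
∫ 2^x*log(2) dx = 2^x + C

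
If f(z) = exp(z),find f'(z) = exp(z)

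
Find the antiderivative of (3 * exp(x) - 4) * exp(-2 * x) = (2 - 3*exp(x))*exp(-2*x) + C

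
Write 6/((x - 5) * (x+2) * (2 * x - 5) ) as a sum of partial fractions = -8/(15*(2*x - 5)) + 2/(21*(x + 2)) + 6/(35*(x - 5))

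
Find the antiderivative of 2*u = u^2 + C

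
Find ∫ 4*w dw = 2*w^2 + C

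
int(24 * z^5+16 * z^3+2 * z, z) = 4*z^6 + 4*z^4 + z^2 + C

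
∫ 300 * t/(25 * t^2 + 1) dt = 6*log(25*t^2 + 1) + C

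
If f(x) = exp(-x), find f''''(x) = exp(-x)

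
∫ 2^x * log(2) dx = 2^x + C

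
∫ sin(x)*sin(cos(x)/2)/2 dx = cos(cos(x)/2) + C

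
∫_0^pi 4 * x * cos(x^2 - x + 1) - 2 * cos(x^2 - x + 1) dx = -2*sin(1) - 2*sin(1 + pi^2)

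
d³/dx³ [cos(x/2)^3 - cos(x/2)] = -sin(x/2)/32 + 27*sin(3*x/2)/32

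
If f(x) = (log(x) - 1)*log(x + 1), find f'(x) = (x*log(x) + x*log(x + 1) - x + log(x + 1))/(x^2 + x)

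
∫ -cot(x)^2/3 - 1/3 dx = cot(x)/3 + C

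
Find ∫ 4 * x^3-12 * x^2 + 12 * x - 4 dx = x^4 - 4*x^3 + 6*x^2 - 4*x + C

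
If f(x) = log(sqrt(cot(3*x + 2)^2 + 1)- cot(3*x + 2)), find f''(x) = (-18*sqrt(sin(3*x + 2)^(-2))*cot(3*x + 2)^3 - 9*sqrt(sin(3*x + 2)^(-2))*cot(3*x + 2) + 18*cot(3*x + 2)^4 + 18*cot(3*x + 2)^2)/(-2*sqrt(sin(3*x + 2)^(-2))*cot(3*x + 2) + 2*cot(3*x + 2)^2 + 1)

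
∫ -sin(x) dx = cos(x) + C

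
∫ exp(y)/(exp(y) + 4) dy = log(exp(y)/2 + 2) + C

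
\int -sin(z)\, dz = cos(z) + C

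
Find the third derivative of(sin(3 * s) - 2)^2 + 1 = -108*sin(6*s) + 108*cos(3*s)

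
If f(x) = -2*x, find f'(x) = -2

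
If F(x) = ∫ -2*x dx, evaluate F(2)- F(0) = -4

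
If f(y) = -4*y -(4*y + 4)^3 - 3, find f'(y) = -192*y^2 - 384*y - 196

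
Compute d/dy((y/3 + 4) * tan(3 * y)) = y/cos(3*y)^2 + tan(3*y)/3 + 12/cos(3*y)^2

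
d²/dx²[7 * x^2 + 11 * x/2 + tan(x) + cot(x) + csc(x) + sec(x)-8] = 2*tan(x)^3 + 2*tan(x)^2*sec(x) + 2*tan(x) + 2*cot(x)^3 + 2*cot(x)^2*csc(x) + 2*cot(x) + csc(x) + sec(x) + 14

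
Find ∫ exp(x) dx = exp(x) + C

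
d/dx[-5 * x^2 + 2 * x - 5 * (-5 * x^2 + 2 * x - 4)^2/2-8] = -250*x^3 + 150*x^2 - 230*x + 42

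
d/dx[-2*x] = -2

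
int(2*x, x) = x^2 + C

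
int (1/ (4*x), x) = log(x)/4 + C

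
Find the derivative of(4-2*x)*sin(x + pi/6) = -2*x*cos(x + pi/6) - 2*sin(x + pi/6) + 4*cos(x + pi/6)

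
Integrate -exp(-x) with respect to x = exp(-x) + C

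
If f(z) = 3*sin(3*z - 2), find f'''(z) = -81*cos(3*z - 2)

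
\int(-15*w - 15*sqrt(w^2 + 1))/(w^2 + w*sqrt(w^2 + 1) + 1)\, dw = -15*log(w + sqrt(w^2 + 1)) + C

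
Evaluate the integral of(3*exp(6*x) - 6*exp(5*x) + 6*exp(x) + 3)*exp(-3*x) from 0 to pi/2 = 1 + (-1 - exp(-pi/2) + exp(pi/2))^3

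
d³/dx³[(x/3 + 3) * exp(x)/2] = x*exp(x)/6 + 2*exp(x)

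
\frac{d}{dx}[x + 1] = 1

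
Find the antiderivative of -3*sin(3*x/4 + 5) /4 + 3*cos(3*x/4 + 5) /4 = sqrt(2)*sin(3*x/4 + pi/4 + 5) + C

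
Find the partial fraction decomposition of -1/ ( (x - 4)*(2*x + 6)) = 1/(14*(x + 3)) - 1/(14*(x - 4))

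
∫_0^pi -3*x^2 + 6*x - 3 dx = -(-1 + pi)^3 - 1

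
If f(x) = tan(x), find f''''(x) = 24*tan(x)^5 + 40*tan(x)^3 + 16*tan(x)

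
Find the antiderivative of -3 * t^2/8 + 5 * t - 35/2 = -t^3/8 + 5*t^2/2 - 35*t/2 + C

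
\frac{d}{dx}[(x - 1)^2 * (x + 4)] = 3*x^2 + 4*x - 7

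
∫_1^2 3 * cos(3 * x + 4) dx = -sin(7) + sin(10)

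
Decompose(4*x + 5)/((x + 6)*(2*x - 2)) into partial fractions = 19/(14*(x + 6)) + 9/(14*(x - 1))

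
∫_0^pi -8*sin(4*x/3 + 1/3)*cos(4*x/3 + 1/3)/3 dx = -sqrt(3)*sin((2 + pi)/3)/2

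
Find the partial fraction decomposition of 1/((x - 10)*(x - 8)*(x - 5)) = 1/(15*(x - 5)) - 1/(6*(x - 8)) + 1/(10*(x - 10))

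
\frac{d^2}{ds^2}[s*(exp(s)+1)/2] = s*exp(s)/2 + exp(s)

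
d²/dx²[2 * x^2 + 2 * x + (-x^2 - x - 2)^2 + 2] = 12*x^2 + 12*x + 14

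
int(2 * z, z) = z^2 + C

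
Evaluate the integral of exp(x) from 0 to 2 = -1 + exp(2)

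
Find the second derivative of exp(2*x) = 4*exp(2*x)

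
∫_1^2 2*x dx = 3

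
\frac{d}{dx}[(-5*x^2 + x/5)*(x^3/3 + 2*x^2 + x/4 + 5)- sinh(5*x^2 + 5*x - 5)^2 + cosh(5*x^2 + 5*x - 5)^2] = -25*x^4/3 - 596*x^3/15 - 51*x^2/20 - 499*x/10 + 1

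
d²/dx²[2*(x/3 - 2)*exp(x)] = 2*x*exp(x)/3 - 8*exp(x)/3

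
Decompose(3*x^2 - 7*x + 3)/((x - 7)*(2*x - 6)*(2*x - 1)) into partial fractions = 1/(130*(2*x - 1)) - 9/(40*(x - 3)) + 101/(104*(x - 7))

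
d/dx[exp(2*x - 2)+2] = 2*exp(2*x - 2)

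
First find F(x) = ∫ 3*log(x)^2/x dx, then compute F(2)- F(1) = log(2)^3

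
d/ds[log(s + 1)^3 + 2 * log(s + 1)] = (3*log(s + 1)^2 + 2)/(s + 1)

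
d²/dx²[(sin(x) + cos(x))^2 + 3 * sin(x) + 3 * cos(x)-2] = -4*sin(2*x) - 3*sqrt(2)*sin(x + pi/4)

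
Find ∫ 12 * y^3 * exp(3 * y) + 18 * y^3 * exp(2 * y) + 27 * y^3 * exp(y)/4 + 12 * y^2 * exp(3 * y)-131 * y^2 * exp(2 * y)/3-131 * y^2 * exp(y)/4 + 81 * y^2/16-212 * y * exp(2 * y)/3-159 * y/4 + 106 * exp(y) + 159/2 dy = 2*y*exp(y) + 3*y/2 + (4*y*exp(y) + 3*y - 12)^3/16 + (4*y*exp(y) + 3*y - 12)^2/24 + C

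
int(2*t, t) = t^2 + C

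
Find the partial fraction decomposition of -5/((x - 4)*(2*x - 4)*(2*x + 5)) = -10/(117*(2*x + 5)) + 5/(36*(x - 2)) - 5/(52*(x - 4))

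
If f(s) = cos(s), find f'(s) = -sin(s)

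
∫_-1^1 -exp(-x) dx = -E + exp(-1)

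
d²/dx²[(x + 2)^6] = 30*x^4 + 240*x^3 + 720*x^2 + 960*x + 480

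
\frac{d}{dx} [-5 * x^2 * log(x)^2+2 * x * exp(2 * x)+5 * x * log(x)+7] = 4*x*exp(2*x) - 10*x*log(x)^2 - 10*x*log(x) + 2*exp(2*x) + 5*log(x) + 5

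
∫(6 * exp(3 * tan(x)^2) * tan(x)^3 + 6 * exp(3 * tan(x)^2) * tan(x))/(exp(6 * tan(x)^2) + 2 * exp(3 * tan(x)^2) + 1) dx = exp(3*tan(x)^2)/(exp(3*tan(x)^2) + 1) + C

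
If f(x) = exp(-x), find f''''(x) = exp(-x)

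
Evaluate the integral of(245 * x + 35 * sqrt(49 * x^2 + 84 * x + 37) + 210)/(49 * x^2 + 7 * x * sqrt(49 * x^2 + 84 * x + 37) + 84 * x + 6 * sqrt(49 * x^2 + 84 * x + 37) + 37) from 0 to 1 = -5*log(6 + sqrt(37)) + 5*log(13 + sqrt(170))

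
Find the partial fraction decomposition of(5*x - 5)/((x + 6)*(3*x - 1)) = -10/(19*(3*x - 1)) + 35/(19*(x + 6))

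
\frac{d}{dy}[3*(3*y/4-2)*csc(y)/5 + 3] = -9*y*cot(y)*csc(y)/20 + 6*cot(y)*csc(y)/5 + 9*csc(y)/20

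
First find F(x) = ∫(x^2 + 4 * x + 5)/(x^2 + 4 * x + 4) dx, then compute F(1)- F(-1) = 8/3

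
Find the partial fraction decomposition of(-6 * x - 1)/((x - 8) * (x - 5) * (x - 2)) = -13/(18*(x - 2)) + 31/(9*(x - 5)) - 49/(18*(x - 8))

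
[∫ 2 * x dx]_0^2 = 4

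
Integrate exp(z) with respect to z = exp(z) + C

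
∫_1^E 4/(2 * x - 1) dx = -2*log(2) + 2*log(-2 + 4*E)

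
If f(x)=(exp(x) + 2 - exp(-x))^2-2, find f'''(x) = (8*exp(4*x) + 4*exp(3*x) + 4*exp(x) - 8)*exp(-2*x)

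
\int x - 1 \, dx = x^2/2 - x + C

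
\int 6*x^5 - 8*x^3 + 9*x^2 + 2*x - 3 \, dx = x^6 - 2*x^4 + 3*x^3 + x^2 - 3*x + C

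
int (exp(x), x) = exp(x) + C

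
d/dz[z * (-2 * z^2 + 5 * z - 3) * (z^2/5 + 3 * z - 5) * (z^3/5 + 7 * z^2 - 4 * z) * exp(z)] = -2*z^8*exp(z)/25 - 111*z^7*exp(z)/25 - 1378*z^6*exp(z)/25 + 322*z^5*exp(z)/25 + 2937*z^4*exp(z)/5 - 5447*z^3*exp(z)/5 + 663*z^2*exp(z) - 120*z*exp(z)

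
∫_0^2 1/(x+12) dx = -log(4) + log(14/3)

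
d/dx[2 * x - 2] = 2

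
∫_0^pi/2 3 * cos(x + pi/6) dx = -3/2 + 3*sqrt(3)/2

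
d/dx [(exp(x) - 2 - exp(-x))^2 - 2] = (2*exp(4*x) - 4*exp(3*x) - 4*exp(x) - 2)*exp(-2*x)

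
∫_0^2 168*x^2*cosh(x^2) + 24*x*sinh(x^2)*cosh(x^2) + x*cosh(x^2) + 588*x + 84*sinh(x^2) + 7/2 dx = 1180 + 3*cosh(8) + 337*sinh(4)/2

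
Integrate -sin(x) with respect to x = cos(x) + C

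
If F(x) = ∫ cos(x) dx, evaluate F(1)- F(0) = sin(1)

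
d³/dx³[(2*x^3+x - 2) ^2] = 480*x^3 + 96*x - 48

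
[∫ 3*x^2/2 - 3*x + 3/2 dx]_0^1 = 1/2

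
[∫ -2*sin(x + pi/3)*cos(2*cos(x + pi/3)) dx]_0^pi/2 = -sin(sqrt(3)) - sin(1)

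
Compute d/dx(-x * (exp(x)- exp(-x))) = (-x*exp(2*x) - x - exp(2*x) + 1)*exp(-x)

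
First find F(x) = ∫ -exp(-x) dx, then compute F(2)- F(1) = -exp(-1) + exp(-2)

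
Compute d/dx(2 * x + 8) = 2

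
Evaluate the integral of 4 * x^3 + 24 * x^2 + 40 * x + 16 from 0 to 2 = 192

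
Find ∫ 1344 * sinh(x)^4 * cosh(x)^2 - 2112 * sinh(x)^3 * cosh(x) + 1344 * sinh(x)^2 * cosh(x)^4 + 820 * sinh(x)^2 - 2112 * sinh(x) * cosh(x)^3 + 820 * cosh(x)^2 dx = 448*sinh(x)^3*cosh(x)^3 + 410*sinh(2*x) - 132*cosh(4*x) + C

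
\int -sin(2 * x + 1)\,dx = cos(2*x + 1)/2 + C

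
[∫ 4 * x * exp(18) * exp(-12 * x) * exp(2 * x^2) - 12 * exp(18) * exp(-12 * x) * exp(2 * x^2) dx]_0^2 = -exp(18) + exp(2)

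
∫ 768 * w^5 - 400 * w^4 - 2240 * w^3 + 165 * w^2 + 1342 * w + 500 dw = 128*w^6 - 80*w^5 - 560*w^4 + 55*w^3 + 671*w^2 + 500*w + C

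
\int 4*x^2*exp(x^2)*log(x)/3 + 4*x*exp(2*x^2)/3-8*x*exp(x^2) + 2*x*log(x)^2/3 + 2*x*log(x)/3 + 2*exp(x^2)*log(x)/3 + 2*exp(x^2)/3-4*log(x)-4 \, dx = -4*x*log(x) + (x*log(x) + exp(x^2))^2/3 - 4*exp(x^2) + C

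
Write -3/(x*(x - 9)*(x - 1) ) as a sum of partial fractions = 3/(8*(x - 1)) - 1/(24*(x - 9)) - 1/(3*x)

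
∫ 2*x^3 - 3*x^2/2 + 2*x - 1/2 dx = x^4/2 - x^3/2 + x^2 - x/2 + C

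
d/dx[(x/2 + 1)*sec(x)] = x*tan(x)*sec(x)/2 + tan(x)*sec(x) + sec(x)/2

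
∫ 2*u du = u^2 + C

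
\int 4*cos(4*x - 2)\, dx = sin(4*x - 2) + C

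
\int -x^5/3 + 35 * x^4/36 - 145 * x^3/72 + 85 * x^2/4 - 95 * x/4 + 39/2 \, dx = -x^6/18 + 7*x^5/36 - 145*x^4/288 + 85*x^3/12 - 95*x^2/8 + 39*x/2 + C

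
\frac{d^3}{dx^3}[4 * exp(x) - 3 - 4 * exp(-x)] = (4*exp(2*x) + 4)*exp(-x)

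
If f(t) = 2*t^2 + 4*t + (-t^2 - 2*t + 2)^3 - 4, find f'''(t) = -120*t^3 - 360*t^2 - 144*t + 96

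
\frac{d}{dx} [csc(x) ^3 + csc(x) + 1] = -(1 + 3/sin(x)^2)*cos(x)/sin(x)^2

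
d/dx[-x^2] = -2*x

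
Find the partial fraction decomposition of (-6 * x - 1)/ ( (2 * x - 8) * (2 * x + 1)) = -2/(9*(2*x + 1)) - 25/(18*(x - 4))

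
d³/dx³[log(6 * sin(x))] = 2*cos(x)/sin(x)^3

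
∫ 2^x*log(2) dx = 2^x + C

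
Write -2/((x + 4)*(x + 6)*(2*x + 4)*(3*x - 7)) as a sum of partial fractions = -27/(6175*(3*x - 7)) + 1/(200*(x + 6)) - 1/(76*(x + 4)) + 1/(104*(x + 2))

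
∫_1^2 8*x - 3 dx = 9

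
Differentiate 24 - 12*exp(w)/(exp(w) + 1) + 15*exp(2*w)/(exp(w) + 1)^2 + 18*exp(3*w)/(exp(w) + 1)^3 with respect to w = (72*exp(3*w) + 6*exp(2*w) - 12*exp(w))/(exp(4*w) + 4*exp(3*w) + 6*exp(2*w) + 4*exp(w) + 1)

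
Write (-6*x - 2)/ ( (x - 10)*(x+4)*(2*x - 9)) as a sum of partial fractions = 116/(187*(2*x - 9)) + 11/(119*(x + 4)) - 31/(77*(x - 10))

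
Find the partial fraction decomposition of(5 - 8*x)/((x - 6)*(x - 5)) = 35/(x - 5) - 43/(x - 6)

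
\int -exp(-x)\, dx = exp(-x) + C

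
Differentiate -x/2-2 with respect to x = -1/2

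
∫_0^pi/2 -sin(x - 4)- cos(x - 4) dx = -2*cos(4)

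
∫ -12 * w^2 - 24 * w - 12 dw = -4*w^3 - 12*w^2 - 12*w + C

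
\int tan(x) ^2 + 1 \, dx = tan(x) + C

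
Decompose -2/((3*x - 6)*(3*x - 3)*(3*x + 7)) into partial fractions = -1/(65*(3*x + 7)) + 1/(45*(x - 1)) - 2/(117*(x - 2))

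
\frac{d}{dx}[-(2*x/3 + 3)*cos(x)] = 2*x*sin(x)/3 + 3*sin(x) - 2*cos(x)/3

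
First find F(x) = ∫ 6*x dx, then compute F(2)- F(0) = 12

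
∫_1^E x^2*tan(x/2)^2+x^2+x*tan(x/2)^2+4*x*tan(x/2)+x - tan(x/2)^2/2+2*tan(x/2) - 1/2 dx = -3*tan(1/2) + (-1 + 2*E + 2*exp(2))*tan(E/2)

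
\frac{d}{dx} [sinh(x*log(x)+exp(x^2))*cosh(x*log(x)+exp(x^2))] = (2*x*exp(x^2) + log(x) + 1)*cosh(2*x*log(x) + 2*exp(x^2))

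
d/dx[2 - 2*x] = -2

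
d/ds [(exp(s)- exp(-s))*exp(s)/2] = exp(2*s)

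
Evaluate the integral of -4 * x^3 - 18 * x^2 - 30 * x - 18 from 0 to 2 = -160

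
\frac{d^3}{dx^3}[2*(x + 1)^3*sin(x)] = -2*x^3*cos(x) - 18*x^2*sin(x) - 6*x^2*cos(x) - 36*x*sin(x) + 30*x*cos(x) - 6*sin(x) + 34*cos(x)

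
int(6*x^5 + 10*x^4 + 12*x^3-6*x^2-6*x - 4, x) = x^6 + 2*x^5 + 3*x^4 - 2*x^3 - 3*x^2 - 4*x + C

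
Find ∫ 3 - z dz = -z^2/2 + 3*z + C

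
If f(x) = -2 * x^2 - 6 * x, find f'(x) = -4*x - 6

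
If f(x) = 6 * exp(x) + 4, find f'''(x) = 6*exp(x)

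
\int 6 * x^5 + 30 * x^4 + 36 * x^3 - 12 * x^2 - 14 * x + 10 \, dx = x^6 + 6*x^5 + 9*x^4 - 4*x^3 - 7*x^2 + 10*x + C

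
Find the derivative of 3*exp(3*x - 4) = 9*exp(3*x - 4)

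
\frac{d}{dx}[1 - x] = -1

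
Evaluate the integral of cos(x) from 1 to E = -sin(1) + sin(E)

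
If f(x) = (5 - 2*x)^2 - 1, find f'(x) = 8*x - 20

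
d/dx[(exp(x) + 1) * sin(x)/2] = sqrt(2)*exp(x)*sin(x + pi/4)/2 + cos(x)/2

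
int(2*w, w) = w^2 + C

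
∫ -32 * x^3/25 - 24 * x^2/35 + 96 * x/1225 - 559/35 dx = -8*x^4/25 - 8*x^3/35 + 48*x^2/1225 - 559*x/35 + C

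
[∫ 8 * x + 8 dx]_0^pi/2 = -4 + 4*(1 + pi/2)^2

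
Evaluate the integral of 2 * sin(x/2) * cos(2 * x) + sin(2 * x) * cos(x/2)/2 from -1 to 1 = 0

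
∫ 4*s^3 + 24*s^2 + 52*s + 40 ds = s^4 + 8*s^3 + 26*s^2 + 40*s + C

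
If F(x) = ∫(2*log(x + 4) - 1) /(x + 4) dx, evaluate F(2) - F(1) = -log(5)^2 - log(6) + log(5) + log(6)^2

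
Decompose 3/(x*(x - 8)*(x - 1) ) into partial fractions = -3/(7*(x - 1)) + 3/(56*(x - 8)) + 3/(8*x)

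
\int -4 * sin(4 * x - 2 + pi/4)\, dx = cos(4*x - 2 + pi/4) + C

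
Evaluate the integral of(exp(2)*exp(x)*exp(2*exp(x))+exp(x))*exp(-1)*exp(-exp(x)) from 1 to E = -exp(1 + E) - exp(-exp(E) - 1) + exp(-E - 1) + exp(1 + exp(E))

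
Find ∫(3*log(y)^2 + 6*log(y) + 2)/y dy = (log(y) + 1)^3 - log(y) + C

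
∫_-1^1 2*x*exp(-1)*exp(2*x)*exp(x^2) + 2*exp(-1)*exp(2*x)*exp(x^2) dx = -exp(-2) + exp(2)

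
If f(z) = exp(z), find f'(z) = exp(z)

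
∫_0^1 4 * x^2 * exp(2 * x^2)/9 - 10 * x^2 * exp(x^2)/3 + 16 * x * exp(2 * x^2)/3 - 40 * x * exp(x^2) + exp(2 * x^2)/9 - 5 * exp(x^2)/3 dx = 13*E*(-5 + E/3)/3 + 56/3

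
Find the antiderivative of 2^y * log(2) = 2^y + C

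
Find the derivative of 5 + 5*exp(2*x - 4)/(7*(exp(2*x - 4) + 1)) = 10*exp(2*x - 4)/(7*exp(-8)*exp(4*x) + 14*exp(-4)*exp(2*x) + 7)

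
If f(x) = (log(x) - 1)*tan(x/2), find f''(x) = (x^2*log(x)*sin(x/2)/cos(x/2)^3 - x^2*sin(x/2)/cos(x/2)^3 + 2*x/cos(x/2)^2 - 2*tan(x/2))/(2*x^2)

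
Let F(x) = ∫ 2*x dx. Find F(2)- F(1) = 3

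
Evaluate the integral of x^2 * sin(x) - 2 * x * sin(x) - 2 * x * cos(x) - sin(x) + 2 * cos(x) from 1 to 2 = -2*cos(1) + cos(2)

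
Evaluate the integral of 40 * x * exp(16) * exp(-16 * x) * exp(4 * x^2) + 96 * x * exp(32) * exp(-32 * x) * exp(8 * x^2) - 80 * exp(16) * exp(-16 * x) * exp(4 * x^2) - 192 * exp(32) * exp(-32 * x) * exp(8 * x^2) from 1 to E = -6*exp(8) - 5*exp(4) + 5*exp((-4 + 2*E)^2) + 6*exp(2*(-4 + 2*E)^2)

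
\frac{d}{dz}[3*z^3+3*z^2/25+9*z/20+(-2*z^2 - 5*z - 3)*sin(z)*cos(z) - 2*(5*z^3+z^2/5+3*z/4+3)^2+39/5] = -300*z^5 - 20*z^4 - 1508*z^3/25 - 2*z^2*cos(2*z) - 864*z^2/5 - 2*z*sin(2*z) - 5*z*cos(2*z) - 681*z/100 - 5*sin(2*z)/2 - 3*cos(2*z) - 171/20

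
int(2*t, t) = t^2 + C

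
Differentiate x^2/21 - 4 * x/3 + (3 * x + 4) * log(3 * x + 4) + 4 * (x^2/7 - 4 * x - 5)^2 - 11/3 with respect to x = 16*x^3/49 - 96*x^2/7 + 350*x/3 + 3*log(3*x + 4) + 485/3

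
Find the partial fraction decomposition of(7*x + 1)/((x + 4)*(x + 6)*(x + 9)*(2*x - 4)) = 31/(165*(x + 9)) - 41/(96*(x + 6)) + 9/(40*(x + 4)) + 5/(352*(x - 2))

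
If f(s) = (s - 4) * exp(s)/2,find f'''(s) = s*exp(s)/2 - exp(s)/2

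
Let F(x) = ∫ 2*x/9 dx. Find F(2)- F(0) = 4/9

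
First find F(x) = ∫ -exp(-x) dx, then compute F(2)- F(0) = -1 + exp(-2)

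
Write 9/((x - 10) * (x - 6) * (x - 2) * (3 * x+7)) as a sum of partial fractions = -243/(12025*(3*x + 7)) + 9/(416*(x - 2)) - 9/(400*(x - 6)) + 9/(1184*(x - 10))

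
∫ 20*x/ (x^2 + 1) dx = 10*log(x^2 + 1) + C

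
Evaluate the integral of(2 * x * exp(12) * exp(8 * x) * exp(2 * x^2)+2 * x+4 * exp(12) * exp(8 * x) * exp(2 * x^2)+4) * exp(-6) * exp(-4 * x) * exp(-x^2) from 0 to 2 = -exp(6) - exp(-18) + exp(-6) + exp(18)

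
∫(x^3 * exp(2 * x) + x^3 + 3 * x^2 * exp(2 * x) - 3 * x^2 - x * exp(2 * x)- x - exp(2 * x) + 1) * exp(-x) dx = 2*x*(x^2 - 1)*sinh(x) + C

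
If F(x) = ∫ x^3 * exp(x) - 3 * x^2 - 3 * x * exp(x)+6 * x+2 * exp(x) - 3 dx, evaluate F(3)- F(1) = -8 + 8*exp(3)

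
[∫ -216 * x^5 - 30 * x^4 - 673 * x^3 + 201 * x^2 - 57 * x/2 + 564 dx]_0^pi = -4*(-4 + pi^2/4 + 7*pi + 3*pi^3)^2 - 15*pi^3 - 111 - 10*pi - 5*pi^2/4 + 7*(5 + 5*pi)^2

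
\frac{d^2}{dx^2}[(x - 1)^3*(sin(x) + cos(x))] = -x^3*sin(x) - x^3*cos(x) - 3*x^2*sin(x) + 9*x^2*cos(x) + 15*x*sin(x) - 9*x*cos(x) - 11*sin(x) + cos(x)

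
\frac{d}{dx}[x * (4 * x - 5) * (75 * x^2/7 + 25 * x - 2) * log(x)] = 1200*x^3*log(x)/7 + 300*x^3/7 + 975*x^2*log(x)/7 + 325*x^2/7 - 266*x*log(x) - 133*x + 10*log(x) + 10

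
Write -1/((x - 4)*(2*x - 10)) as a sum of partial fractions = 1/(2*(x - 4)) - 1/(2*(x - 5))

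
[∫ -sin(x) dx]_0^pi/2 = -1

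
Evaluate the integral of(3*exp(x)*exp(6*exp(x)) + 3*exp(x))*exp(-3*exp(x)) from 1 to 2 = -exp(3*E) - exp(-3*exp(2)) + exp(-3*E) + exp(3*exp(2))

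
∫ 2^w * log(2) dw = 2^w + C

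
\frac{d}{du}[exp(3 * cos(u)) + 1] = -3*exp(3*cos(u))*sin(u)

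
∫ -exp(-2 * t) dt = exp(-2*t)/2 + C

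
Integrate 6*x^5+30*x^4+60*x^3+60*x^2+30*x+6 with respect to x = x^6 + 6*x^5 + 15*x^4 + 20*x^3 + 15*x^2 + 6*x + C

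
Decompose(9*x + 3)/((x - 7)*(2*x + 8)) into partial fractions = 3/(2*(x + 4)) + 3/(x - 7)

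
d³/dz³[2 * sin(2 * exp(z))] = 4*(-4*exp(2*z)*cos(2*exp(z)) - 6*exp(z)*sin(2*exp(z)) + cos(2*exp(z)))*exp(z)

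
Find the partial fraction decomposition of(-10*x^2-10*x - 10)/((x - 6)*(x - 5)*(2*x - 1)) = -70/(99*(2*x - 1)) + 310/(9*(x - 5)) - 430/(11*(x - 6))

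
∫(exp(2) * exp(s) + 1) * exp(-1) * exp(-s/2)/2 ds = 2*sinh(s/2 + 1) + C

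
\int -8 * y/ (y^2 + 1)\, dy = -4*log(y^2 + 1) + C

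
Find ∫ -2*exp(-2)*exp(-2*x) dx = exp(-2*x - 2) + C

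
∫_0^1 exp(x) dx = -1 + E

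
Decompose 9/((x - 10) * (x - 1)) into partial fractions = -1/(x - 1) + 1/(x - 10)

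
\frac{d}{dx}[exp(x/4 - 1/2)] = exp(x/4 - 1/2)/4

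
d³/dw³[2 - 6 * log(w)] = -12/w^3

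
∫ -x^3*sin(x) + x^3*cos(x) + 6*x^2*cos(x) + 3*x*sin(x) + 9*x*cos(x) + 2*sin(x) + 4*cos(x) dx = sqrt(2)*(x + 1)^3*sin(x + pi/4) + C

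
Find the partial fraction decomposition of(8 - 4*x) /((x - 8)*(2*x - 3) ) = -4/(13*(2*x - 3)) - 24/(13*(x - 8))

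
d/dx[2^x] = 2^x*log(2)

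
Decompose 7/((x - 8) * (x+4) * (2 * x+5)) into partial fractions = -4/(9*(2*x + 5)) + 7/(36*(x + 4)) + 1/(36*(x - 8))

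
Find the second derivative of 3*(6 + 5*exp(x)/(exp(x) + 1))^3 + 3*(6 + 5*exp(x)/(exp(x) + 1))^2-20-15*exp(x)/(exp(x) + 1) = (-5760*exp(4*x) + 4440*exp(3*x) + 7485*exp(2*x) + 1785*exp(x))/(exp(5*x) + 5*exp(4*x) + 10*exp(3*x) + 10*exp(2*x) + 5*exp(x) + 1)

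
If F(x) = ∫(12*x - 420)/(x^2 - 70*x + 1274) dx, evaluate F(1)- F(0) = -6*log(26) + 6*log(1205/49)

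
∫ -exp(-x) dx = exp(-x) + C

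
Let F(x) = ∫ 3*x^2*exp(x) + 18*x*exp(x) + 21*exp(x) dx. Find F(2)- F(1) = -24*E + 45*exp(2)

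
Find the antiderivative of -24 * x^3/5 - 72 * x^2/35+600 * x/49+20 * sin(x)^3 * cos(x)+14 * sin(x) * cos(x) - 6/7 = -6*x*(7*x - 1)*(7*x^2 + 5*x - 35)/245 + 5*sin(x)^4 + 7*sin(x)^2 + C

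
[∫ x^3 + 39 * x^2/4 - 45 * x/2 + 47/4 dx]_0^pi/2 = (-1 + pi/2)^3*(pi/8 + 4) + 4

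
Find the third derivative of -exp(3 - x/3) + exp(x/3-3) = (exp(2*x/3 - 6) + 1)*exp(3 - x/3)/27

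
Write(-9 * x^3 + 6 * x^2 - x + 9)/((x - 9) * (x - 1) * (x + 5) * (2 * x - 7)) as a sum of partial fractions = 491/(187*(2*x - 7)) - 1289/(1428*(x + 5)) + 1/(48*(x - 1)) - 6075/(1232*(x - 9))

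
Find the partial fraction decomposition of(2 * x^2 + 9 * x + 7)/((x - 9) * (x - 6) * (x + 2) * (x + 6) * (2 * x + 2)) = 1/(288*(x + 6)) + 3/(704*(x + 2)) - 19/(576*(x - 6)) + 5/(198*(x - 9))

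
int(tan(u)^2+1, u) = tan(u) + C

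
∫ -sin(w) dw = cos(w) + C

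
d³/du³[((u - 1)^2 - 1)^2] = 24*u - 24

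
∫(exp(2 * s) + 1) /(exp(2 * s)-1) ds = log(2*sinh(s)) + C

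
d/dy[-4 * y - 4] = -4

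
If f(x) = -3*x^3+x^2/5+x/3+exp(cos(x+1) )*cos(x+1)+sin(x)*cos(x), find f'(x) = -9*x^2 + 2*x/5 - exp(cos(x + 1))*sin(x + 1) - exp(cos(x + 1))*sin(2*x + 2)/2 + cos(2*x) + 1/3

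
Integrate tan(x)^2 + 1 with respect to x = tan(x) + C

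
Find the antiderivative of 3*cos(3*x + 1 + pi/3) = sin(3*x + 1 + pi/3) + C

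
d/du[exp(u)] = exp(u)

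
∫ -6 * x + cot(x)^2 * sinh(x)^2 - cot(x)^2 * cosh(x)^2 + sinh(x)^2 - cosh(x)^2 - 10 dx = -3*x^2 - 10*x + cot(x) + C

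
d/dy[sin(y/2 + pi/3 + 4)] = cos(y/2 + pi/3 + 4)/2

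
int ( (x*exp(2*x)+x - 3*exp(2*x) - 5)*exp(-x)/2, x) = (x - 4)*sinh(x) + C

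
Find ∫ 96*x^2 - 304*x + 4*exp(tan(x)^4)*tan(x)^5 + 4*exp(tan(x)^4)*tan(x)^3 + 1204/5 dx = 32*x^3 - 152*x^2 + 1204*x/5 + exp(tan(x)^4) + C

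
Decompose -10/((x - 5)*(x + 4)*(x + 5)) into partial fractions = -1/(x + 5) + 10/(9*(x + 4)) - 1/(9*(x - 5))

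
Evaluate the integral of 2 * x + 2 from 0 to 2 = 8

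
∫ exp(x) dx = exp(x) + C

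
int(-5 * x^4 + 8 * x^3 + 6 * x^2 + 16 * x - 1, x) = -x^5 + 2*x^4 + 2*x^3 + 8*x^2 - x + C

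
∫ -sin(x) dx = cos(x) + C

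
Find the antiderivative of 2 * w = w^2 + C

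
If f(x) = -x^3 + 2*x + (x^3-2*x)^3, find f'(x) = 9*x^8 - 42*x^6 + 60*x^4 - 27*x^2 + 2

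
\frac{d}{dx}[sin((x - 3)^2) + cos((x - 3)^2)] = -2*x*sin(x^2 - 6*x + 9) + 2*x*cos(x^2 - 6*x + 9) + 6*sin(x^2 - 6*x + 9) - 6*cos(x^2 - 6*x + 9)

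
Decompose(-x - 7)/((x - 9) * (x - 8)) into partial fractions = 15/(x - 8) - 16/(x - 9)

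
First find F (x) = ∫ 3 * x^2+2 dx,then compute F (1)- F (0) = 3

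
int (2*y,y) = y^2 + C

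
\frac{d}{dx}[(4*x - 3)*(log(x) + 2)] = (4*x*log(x) + 12*x - 3)/x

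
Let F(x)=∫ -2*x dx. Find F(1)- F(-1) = 0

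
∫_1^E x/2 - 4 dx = -49/4 + (-4 + E/2)^2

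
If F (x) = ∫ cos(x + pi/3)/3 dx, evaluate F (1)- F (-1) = sin(1)/3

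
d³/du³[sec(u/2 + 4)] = 3*tan(u/2 + 4)^3*sec(u/2 + 4)/4 + 5*tan(u/2 + 4)*sec(u/2 + 4)/8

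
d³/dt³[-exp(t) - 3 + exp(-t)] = (-exp(2*t) - 1)*exp(-t)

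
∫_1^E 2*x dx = -1 + exp(2)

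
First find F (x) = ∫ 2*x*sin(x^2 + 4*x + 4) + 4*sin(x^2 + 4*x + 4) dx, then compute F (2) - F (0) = cos(4) - cos(16)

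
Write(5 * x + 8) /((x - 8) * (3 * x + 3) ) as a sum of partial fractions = -1/(9*(x + 1)) + 16/(9*(x - 8))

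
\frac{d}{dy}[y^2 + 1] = 2*y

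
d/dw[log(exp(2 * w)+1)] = 2*exp(2*w)/(exp(2*w) + 1)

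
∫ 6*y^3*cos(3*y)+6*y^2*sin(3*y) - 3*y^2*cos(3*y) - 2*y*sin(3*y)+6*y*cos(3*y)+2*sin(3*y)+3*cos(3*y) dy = (2*y^3 - y^2 + 2*y + 1)*sin(3*y) + C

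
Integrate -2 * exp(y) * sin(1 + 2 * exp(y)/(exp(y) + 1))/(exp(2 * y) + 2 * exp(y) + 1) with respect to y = cos((3*exp(y) + 1)/(exp(y) + 1)) + C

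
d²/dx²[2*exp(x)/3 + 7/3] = 2*exp(x)/3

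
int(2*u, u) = u^2 + C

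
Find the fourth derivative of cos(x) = cos(x)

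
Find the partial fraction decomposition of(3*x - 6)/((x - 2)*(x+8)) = 3/(x + 8)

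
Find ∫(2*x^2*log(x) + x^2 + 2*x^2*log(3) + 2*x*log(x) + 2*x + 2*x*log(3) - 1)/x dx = ((x + 1)^2 - 2)*log(3*x) + C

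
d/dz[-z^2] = -2*z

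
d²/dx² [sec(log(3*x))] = (2*tan(log(x) + log(3))^2*sec(log(x) + log(3)) - tan(log(x) + log(3))*sec(log(x) + log(3)) + sec(log(x) + log(3)))/x^2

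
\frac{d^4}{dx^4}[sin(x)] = sin(x)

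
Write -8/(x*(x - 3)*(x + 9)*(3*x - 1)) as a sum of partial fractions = 27/(28*(3*x - 1)) + 1/(378*(x + 9)) - 1/(36*(x - 3)) - 8/(27*x)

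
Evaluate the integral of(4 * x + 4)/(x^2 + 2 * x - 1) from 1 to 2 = -2*log(2) + 2*log(7)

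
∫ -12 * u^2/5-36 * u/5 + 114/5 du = -4*u^3/5 - 18*u^2/5 + 114*u/5 + C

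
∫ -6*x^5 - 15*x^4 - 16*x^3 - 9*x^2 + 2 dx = -x^6 - 3*x^5 - 4*x^4 - 3*x^3 + 2*x + C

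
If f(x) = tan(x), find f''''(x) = 24*tan(x)^5 + 40*tan(x)^3 + 16*tan(x)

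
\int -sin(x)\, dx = cos(x) + C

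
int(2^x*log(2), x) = 2^x + C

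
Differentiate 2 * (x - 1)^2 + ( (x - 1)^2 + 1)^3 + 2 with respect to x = 6*x^5 - 30*x^4 + 72*x^3 - 96*x^2 + 76*x - 28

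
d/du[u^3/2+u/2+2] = 3*u^2/2 + 1/2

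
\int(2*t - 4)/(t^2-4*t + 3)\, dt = log((t - 2)^2 - 1) + C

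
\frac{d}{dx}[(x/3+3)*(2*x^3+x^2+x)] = 8*x^3/3 + 19*x^2 + 20*x/3 + 3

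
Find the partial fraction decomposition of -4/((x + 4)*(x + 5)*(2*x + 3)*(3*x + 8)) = 27/(49*(3*x + 8)) - 32/(245*(2*x + 3)) + 4/(49*(x + 5)) - 1/(5*(x + 4))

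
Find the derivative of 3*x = 3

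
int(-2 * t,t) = -t^2 + C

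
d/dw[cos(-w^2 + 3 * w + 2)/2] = (w - 3/2)*sin(-w^2 + 3*w + 2)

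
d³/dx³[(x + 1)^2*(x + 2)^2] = 24*x + 36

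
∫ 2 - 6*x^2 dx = -2*x^3 + 2*x + C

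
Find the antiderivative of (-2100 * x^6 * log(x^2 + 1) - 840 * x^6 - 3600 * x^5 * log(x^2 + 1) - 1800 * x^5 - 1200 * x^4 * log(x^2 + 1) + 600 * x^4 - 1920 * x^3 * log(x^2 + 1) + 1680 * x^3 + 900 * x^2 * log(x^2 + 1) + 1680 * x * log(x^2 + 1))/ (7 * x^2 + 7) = -60*x^2*(x + 2)*(7*x^2 + x - 7)*log(x^2 + 1)/7 + C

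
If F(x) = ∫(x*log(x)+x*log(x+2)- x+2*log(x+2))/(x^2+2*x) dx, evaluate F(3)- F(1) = (-1 + log(3))*log(5) + log(3)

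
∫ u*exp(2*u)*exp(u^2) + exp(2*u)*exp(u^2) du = exp(u*(u + 2))/2 + C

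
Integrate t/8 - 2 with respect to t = t^2/16 - 2*t + C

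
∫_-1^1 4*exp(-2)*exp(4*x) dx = -exp(-6) + exp(2)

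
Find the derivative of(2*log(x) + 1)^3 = (24*log(x)^2 + 24*log(x) + 6)/x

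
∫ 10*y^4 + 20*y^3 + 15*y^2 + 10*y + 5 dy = 2*y^5 + 5*y^4 + 5*y^3 + 5*y^2 + 5*y + C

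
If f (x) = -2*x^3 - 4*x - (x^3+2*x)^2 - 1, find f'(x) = -6*x^5 - 16*x^3 - 6*x^2 - 8*x - 4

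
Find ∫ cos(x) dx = sin(x) + C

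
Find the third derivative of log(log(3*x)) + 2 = (2*log(x)^2 + 3*log(x) + 4*log(3)*log(x) + 2 + 2*log(3)^2 + 3*log(3))/(x^3*log(x)^3 + 3*x^3*log(3)*log(x)^2 + 3*x^3*log(3)^2*log(x) + x^3*log(3)^3)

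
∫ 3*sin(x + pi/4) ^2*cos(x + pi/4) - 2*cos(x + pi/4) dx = (sin(2*x) - 3)*sin(x + pi/4)/2 + C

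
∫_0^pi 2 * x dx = pi^2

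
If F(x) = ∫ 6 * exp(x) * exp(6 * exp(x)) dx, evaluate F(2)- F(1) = -exp(6*E) + exp(6*exp(2))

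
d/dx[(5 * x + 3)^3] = 375*x^2 + 450*x + 135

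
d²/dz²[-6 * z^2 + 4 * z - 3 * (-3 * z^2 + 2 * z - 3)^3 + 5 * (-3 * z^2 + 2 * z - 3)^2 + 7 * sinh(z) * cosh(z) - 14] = 2430*z^4 - 3240*z^3 + 4752*z^2 - 2448*z + 14*sinh(2*z) + 910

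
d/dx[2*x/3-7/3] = 2/3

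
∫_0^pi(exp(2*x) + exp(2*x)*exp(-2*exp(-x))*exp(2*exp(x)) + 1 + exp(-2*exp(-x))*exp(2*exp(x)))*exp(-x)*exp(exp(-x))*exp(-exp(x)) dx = -exp(-exp(pi) + exp(-pi)) + exp(-exp(-pi) + exp(pi))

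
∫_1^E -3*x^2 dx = 1 - exp(3)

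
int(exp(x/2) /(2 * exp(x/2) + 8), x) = log(exp(x/2) + 4) + C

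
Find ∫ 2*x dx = x^2 + C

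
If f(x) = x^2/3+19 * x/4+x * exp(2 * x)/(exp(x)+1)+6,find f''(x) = (3*x*exp(4*x) + 9*x*exp(3*x) + 12*x*exp(2*x) + 6*exp(4*x) + 20*exp(3*x) + 18*exp(2*x) + 6*exp(x) + 2)/(3*exp(3*x) + 9*exp(2*x) + 9*exp(x) + 3)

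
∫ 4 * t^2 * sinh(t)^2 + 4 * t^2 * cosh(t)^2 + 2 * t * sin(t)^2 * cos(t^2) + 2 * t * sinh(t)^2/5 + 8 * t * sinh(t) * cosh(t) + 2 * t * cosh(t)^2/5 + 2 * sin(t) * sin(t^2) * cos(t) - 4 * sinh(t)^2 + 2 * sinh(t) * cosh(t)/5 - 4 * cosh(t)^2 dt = (10*t^2 + t - 10)*sinh(2*t)/5 + sin(t)^2*sin(t^2) + C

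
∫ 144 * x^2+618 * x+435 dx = 48*x^3 + 309*x^2 + 435*x + C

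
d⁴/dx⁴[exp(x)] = exp(x)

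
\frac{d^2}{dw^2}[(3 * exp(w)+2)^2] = 36*exp(2*w) + 12*exp(w)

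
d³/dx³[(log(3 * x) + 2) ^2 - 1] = (4*log(x) + 2 + 4*log(3))/x^3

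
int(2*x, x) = x^2 + C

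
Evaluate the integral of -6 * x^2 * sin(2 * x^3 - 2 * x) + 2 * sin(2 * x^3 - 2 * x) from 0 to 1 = 0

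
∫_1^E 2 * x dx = -1 + exp(2)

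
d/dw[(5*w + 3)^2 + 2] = 50*w + 30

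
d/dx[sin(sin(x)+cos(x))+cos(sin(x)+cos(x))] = 2*cos(x + pi/4)*cos(sqrt(2)*sin(x + pi/4) + pi/4)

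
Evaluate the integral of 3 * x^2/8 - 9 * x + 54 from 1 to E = (-6 + E/2)^3 + 1331/8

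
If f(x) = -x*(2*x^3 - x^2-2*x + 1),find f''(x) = -24*x^2 + 6*x + 4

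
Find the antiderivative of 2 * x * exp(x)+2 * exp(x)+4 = 2*x*(exp(x) + 2) + C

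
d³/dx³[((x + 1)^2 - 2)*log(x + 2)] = (2*x^2 + 10*x + 10)/(x^3 + 6*x^2 + 12*x + 8)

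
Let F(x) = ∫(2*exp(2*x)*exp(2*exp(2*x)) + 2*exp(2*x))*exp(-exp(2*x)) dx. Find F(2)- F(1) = -exp(exp(2)) - exp(-exp(4)) + exp(-exp(2)) + exp(exp(4))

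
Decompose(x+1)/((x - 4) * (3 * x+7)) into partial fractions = 4/(19*(3*x + 7)) + 5/(19*(x - 4))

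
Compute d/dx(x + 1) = 1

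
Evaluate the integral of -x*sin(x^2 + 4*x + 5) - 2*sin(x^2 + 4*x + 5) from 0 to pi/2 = -cos(5)/2 + cos(pi^2/4 + 5)/2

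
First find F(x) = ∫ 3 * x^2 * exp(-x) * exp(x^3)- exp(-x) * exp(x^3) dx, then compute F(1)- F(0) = 0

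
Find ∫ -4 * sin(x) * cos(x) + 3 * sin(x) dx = -3*cos(x) + cos(2*x) + C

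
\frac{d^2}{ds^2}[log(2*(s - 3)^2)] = -2/(s^2 - 6*s + 9)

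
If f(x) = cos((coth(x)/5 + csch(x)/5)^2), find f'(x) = 2*(sinh(x) + 2/tanh(x) + 2/sinh(x))*sin((coth(x)^2 + 2*coth(x)*csch(x) + csch(x)^2)/25)/(25*sinh(x)^2)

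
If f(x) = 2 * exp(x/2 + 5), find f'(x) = exp(x/2 + 5)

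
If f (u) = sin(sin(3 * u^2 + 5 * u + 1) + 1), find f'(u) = (6*u + 5)*cos(3*u^2 + 5*u + 1)*cos(sin(3*u^2)*cos(5*u + 1) + sin(5*u + 1)*cos(3*u^2) + 1)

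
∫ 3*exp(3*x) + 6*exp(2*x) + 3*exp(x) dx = (exp(x) + 1)^3 + C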